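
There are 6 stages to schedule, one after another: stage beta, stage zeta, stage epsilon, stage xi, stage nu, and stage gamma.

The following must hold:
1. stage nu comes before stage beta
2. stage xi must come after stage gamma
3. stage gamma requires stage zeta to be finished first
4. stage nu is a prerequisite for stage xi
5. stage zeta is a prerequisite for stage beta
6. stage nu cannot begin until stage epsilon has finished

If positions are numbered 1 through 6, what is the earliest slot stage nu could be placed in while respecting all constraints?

2

Working backwards through the constraints from stage nu, its only required predecessor is stage epsilon.
So at minimum 1 stage comes before stage nu, putting stage nu no earlier than position 2. That position is achievable by scheduling exactly that predecessor first.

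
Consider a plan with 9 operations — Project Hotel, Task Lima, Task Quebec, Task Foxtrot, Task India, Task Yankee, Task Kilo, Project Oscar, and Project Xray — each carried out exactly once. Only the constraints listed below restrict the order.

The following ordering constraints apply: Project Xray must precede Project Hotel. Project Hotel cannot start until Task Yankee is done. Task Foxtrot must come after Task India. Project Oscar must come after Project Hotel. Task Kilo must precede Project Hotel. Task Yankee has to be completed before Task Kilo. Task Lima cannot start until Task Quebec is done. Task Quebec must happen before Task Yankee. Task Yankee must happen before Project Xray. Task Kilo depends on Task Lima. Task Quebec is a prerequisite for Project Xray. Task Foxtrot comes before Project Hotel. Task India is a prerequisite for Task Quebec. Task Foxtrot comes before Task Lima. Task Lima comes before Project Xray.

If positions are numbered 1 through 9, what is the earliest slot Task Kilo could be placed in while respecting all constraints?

Working backwards through the constraints from Task Kilo, its full set of required predecessors is Task Lima, Task Quebec, Task Foxtrot, Task India, Task Yankee — 5 of them.
So at minimum 5 operations come before Task Kilo, putting Task Kilo no earlier than position 6. That position is achievable by scheduling exactly those predecessors first.

6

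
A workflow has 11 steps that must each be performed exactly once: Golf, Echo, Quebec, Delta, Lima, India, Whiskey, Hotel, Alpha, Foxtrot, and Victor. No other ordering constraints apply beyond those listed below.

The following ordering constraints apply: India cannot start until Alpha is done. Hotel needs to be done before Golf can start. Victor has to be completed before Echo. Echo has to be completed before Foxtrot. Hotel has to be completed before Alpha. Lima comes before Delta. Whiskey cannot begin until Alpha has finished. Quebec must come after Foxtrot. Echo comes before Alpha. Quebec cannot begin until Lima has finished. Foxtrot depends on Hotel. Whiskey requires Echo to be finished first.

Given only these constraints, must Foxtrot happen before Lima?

Nothing in the constraints links Foxtrot and Lima; they are unordered relative to each other.
There exist valid orderings with Lima before Foxtrot, so Foxtrot is not required to come first.

No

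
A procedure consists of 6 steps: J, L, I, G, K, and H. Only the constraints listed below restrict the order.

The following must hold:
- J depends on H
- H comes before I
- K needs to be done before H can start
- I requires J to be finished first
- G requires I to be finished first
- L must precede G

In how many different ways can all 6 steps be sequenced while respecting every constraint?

2 steps have no prerequisites (L, K), so any of them could come first.
Systematically extending each partial ordering one step at a time and counting, there are 5 complete orderings.

5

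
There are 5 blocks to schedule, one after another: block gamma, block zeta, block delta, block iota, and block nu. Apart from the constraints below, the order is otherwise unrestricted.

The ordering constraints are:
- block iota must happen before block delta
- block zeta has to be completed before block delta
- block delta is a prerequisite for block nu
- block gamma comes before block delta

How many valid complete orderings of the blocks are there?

3 blocks have no prerequisites (block gamma, block zeta, block iota), so any of them could come first.
Systematically extending each partial ordering one block at a time and counting, there are 6 complete orderings.

6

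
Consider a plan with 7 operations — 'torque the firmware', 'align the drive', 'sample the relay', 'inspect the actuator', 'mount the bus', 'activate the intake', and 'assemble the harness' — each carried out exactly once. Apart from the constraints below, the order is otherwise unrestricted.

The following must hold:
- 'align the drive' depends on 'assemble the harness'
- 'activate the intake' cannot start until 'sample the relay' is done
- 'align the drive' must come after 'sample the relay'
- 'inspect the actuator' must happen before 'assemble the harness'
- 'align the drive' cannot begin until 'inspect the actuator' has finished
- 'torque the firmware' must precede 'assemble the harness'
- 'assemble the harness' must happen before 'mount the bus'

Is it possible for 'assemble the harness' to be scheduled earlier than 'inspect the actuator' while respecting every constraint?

No

The constraints give a chain 'inspect the actuator' → 'assemble the harness', which forces 'inspect the actuator' before 'assemble the harness'.
Hence 'assemble the harness' can never be scheduled before 'inspect the actuator'.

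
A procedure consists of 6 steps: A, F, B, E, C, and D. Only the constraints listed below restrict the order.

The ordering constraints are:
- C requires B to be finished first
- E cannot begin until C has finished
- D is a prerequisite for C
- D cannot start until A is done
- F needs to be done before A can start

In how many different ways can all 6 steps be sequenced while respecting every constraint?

2 steps have no prerequisites (F, B), so any of them could come first.
Counting all ways to extend the partial order to a total order gives 4.

4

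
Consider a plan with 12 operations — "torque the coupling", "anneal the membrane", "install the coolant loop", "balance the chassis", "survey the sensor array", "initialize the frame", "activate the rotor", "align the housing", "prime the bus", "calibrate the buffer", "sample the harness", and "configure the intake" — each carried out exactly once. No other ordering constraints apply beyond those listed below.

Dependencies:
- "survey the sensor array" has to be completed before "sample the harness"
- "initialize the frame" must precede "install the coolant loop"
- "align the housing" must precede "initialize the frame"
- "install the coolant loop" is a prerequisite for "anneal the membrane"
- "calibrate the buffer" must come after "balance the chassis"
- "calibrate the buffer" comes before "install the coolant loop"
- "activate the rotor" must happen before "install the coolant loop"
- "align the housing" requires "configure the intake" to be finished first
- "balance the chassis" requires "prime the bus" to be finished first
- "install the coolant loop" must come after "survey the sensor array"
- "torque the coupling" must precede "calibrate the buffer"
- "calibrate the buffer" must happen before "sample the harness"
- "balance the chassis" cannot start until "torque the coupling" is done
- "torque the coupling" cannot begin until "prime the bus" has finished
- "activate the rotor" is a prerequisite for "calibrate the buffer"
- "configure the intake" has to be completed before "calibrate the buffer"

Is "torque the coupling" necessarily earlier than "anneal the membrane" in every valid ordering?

Tracing the constraints gives a chain: "torque the coupling" → "calibrate the buffer" → "install the coolant loop" → "anneal the membrane".
Hence "torque the coupling" necessarily comes before "anneal the membrane".

Yes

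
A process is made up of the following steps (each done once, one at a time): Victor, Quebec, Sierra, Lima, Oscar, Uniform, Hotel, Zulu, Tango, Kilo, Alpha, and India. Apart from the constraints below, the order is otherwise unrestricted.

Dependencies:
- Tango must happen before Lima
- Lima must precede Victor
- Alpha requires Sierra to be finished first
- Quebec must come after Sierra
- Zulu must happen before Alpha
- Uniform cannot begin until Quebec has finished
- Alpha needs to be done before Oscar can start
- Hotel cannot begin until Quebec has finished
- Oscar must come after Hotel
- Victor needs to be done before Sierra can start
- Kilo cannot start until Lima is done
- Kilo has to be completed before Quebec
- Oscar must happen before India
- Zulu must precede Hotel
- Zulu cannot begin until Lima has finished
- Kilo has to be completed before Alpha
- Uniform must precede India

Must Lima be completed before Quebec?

Tracing the constraints gives a chain: Lima → Kilo → Quebec.
So Lima must precede Quebec in any valid ordering.

Yes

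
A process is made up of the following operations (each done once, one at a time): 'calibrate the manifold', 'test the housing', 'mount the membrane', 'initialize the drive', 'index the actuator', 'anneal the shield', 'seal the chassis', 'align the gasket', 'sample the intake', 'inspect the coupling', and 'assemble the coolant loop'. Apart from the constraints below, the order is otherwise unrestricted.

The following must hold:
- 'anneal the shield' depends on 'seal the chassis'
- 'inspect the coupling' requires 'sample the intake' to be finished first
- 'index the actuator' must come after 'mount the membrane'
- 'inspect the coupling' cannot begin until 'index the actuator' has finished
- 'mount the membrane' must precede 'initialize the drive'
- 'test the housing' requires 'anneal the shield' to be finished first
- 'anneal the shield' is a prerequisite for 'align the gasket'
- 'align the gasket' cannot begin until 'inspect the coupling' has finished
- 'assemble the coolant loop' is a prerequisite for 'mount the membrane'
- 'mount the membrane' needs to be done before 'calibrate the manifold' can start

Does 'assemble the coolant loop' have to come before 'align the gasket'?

Following the dependencies: 'assemble the coolant loop' → 'mount the membrane' → 'index the actuator' → 'inspect the coupling' → 'align the gasket'.
Hence 'assemble the coolant loop' necessarily comes before 'align the gasket'.

Yes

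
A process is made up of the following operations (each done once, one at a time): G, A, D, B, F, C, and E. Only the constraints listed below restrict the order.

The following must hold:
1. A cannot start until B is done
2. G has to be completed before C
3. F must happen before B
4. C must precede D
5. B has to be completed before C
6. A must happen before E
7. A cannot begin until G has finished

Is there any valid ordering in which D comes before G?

The constraints give a chain G → C → D, which forces G before D.
Hence D can never be scheduled before G.

No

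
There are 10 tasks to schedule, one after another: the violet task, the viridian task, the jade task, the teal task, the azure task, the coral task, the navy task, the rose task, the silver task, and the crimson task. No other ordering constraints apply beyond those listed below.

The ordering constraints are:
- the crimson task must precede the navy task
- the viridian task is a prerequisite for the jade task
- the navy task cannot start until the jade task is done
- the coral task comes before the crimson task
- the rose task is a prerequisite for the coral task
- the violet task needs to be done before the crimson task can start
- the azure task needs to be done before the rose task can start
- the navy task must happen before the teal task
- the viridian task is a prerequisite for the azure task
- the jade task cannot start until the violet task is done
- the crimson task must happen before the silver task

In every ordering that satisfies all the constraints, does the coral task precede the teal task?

Yes

Tracing the constraints gives a chain: the coral task → the crimson task → the navy task → the teal task.
So the coral task must precede the teal task in any valid ordering.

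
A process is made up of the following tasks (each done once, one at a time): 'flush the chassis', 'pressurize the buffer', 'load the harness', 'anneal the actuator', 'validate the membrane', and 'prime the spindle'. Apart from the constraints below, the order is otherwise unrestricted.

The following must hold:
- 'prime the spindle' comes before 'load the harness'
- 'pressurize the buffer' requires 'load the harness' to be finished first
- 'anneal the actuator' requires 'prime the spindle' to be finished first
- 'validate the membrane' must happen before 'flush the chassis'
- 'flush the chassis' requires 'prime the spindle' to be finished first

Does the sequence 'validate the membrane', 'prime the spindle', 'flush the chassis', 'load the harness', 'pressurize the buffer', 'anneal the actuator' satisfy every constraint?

Every stated constraint is respected: 'prime the spindle' sits at position 2, ahead of 'anneal the actuator' at position 6, and each of the other listed pairs likewise has the predecessor earlier in the sequence.

Yes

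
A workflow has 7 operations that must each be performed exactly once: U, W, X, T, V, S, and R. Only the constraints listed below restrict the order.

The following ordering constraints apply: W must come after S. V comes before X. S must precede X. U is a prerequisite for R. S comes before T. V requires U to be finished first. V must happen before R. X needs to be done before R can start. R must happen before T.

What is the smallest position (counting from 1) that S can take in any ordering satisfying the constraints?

Nothing is required before S; it can be the very first operation.

1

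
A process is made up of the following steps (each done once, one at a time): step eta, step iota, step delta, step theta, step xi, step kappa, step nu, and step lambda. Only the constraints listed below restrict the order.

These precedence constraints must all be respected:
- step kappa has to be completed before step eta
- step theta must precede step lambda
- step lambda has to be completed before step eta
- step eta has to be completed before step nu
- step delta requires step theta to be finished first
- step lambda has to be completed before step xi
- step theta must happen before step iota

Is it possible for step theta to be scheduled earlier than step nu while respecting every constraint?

The constraints force step theta before step nu, so yes — every valid ordering has step theta earlier.

Yes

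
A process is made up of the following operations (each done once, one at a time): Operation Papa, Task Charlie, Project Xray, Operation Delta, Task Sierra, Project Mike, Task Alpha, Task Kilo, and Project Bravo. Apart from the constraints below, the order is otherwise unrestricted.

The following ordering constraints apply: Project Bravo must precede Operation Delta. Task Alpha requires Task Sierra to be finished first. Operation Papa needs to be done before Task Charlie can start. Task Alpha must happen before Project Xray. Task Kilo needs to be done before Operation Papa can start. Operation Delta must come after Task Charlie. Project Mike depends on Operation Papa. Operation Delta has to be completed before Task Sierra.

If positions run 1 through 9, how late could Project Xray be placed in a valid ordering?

No constraint forces any operation after Project Xray, so it can be placed last, in position 9.

9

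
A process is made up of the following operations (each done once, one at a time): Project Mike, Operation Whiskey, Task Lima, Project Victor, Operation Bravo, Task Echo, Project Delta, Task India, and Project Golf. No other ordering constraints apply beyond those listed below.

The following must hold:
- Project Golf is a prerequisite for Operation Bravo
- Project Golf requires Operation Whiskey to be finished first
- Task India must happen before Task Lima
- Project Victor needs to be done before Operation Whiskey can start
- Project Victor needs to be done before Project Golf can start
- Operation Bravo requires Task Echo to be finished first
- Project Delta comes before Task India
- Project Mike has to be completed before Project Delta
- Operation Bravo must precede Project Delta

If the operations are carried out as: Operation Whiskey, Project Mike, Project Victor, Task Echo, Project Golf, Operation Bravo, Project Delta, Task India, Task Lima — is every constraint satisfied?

No

Here Project Victor comes after Operation Whiskey.
That contradicts the constraint that Project Victor must precede Operation Whiskey.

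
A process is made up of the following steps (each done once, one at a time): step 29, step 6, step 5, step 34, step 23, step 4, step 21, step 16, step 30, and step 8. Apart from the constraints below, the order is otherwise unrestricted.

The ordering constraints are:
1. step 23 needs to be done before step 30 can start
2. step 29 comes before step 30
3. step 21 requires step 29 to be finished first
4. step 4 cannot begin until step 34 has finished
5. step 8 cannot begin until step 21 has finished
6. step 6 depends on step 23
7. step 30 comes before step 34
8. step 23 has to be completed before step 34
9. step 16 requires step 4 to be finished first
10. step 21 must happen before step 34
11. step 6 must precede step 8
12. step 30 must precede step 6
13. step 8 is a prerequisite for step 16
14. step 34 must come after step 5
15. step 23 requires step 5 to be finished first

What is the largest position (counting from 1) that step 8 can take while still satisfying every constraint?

9

The only step forced after step 8 (directly or by a chain) is step 16.
With 1 mandatory successor out of 10 steps total, the latest slot for step 8 is 10−1 = 9, and it's reachable by doing all non-successors before step 8.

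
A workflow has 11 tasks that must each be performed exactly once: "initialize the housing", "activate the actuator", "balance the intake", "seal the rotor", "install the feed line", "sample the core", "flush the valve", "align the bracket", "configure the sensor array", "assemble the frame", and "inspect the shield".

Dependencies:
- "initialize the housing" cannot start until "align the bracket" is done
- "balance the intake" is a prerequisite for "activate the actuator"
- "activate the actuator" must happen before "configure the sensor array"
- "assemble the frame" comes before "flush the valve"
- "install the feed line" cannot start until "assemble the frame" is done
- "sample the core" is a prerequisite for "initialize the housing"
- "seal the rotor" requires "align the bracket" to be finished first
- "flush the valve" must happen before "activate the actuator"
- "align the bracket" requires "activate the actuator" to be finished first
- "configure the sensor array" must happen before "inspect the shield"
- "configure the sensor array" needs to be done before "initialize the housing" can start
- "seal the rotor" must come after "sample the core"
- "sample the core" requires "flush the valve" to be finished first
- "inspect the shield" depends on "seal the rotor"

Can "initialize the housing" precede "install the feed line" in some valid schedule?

Yes

Nothing in the constraints forces "install the feed line" before "initialize the housing" — there is no chain from "install the feed line" to "initialize the housing".
So a valid ordering placing "initialize the housing" earlier than "install the feed line" exists.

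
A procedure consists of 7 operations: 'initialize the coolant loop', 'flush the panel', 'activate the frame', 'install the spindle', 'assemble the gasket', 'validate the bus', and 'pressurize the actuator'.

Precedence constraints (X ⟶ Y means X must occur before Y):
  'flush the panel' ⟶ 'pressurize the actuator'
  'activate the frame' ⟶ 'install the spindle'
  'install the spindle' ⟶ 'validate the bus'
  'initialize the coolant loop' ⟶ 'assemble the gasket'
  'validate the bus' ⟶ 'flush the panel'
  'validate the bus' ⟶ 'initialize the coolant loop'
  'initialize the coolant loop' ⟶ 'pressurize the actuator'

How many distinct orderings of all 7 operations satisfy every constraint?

'activate the frame' is the only operation with nothing required before it, so every ordering starts there.
Systematically extending each partial ordering one operation at a time and counting, there are 5 complete orderings.

5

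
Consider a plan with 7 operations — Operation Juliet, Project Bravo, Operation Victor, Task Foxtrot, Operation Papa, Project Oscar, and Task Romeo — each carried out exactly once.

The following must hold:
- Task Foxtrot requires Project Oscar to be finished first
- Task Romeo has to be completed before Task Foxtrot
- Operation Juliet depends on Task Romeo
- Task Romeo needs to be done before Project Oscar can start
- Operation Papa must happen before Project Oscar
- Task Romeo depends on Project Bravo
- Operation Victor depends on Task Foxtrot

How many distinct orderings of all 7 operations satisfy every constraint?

13

The operations with no prerequisites are Project Bravo, Operation Papa; any of them can be placed first.
Counting all ways to extend the partial order to a total order gives 13.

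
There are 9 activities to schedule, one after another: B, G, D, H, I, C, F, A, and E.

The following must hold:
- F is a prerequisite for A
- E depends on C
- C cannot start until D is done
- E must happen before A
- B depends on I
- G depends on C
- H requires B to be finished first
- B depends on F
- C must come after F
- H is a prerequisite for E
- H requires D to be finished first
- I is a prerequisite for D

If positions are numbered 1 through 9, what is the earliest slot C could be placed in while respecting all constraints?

4

The activities that are forced before C, directly or transitively, are D, I, F. That's 3 activities.
So at minimum 3 activities come before C, putting C no earlier than position 4. That position is achievable by scheduling exactly those predecessors first.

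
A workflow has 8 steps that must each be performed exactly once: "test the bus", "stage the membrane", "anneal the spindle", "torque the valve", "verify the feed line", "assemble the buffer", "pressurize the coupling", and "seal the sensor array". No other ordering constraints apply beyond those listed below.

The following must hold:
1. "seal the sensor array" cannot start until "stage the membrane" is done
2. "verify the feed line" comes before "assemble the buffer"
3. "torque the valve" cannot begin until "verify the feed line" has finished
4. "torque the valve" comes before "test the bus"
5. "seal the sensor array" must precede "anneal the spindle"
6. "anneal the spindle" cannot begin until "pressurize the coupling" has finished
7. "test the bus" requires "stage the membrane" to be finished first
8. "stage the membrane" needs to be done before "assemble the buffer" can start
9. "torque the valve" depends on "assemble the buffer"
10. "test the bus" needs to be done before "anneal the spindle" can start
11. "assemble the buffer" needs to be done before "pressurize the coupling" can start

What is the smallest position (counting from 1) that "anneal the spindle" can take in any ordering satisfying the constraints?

Working backwards through the constraints from "anneal the spindle", its full set of required predecessors is "test the bus", "stage the membrane", "torque the valve", "verify the feed line", "assemble the buffer", "pressurize the coupling", "seal the sensor array" — 7 of them.
So at minimum 7 steps come before "anneal the spindle", putting "anneal the spindle" no earlier than position 8. That position is achievable by scheduling exactly those predecessors first.

8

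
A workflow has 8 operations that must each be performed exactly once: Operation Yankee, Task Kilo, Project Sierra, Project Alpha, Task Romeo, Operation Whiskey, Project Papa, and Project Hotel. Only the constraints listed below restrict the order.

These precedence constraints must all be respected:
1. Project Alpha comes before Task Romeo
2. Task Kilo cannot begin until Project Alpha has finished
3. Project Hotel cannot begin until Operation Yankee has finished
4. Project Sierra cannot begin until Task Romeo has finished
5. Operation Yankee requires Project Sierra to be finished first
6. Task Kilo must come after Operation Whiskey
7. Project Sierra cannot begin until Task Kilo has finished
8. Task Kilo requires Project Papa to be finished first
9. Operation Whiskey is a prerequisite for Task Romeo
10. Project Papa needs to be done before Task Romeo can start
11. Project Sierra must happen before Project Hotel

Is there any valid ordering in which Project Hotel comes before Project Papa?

Following Project Papa → Task Kilo → Project Sierra → Project Hotel, Project Papa must precede Project Hotel in every valid ordering.
Hence Project Hotel can never be scheduled before Project Papa.

No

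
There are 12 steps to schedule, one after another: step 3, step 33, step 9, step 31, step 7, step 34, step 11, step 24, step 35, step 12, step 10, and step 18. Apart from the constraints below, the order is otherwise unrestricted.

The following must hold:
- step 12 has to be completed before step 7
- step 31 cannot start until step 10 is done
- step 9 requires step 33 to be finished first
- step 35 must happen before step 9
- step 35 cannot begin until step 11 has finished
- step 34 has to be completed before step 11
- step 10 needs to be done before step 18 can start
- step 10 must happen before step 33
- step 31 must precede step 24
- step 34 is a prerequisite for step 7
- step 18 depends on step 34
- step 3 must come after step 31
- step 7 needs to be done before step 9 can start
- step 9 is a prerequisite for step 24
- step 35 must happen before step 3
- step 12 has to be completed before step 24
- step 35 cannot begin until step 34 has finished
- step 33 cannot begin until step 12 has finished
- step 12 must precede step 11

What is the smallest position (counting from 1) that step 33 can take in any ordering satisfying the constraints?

The steps that are forced before step 33, directly or transitively, are step 12, step 10. That's 2 steps.
So at minimum 2 steps come before step 33, putting step 33 no earlier than position 3. That position is achievable by scheduling exactly those predecessors first.

3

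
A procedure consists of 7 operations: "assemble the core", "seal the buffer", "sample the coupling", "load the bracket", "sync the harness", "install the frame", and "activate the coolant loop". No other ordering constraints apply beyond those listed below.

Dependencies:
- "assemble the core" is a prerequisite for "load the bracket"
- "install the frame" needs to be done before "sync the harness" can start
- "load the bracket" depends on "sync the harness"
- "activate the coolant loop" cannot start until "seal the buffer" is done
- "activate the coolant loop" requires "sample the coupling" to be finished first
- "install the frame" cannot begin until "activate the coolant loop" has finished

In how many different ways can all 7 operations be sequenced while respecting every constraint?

12

3 operations have no prerequisites ("assemble the core", "seal the buffer", "sample the coupling"), so any of them could come first.
Counting all ways to extend the partial order to a total order gives 12.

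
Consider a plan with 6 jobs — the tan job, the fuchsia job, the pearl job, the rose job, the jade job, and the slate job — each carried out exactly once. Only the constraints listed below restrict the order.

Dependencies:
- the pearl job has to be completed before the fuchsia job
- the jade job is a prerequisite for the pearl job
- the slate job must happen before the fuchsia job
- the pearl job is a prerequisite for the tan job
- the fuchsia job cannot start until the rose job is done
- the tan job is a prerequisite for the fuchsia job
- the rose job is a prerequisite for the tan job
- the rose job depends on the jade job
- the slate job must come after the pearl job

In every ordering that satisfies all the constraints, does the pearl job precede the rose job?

No

Nothing in the constraints links the pearl job and the rose job; they are unordered relative to each other.
There exist valid orderings with the rose job before the pearl job, so the pearl job is not required to come first.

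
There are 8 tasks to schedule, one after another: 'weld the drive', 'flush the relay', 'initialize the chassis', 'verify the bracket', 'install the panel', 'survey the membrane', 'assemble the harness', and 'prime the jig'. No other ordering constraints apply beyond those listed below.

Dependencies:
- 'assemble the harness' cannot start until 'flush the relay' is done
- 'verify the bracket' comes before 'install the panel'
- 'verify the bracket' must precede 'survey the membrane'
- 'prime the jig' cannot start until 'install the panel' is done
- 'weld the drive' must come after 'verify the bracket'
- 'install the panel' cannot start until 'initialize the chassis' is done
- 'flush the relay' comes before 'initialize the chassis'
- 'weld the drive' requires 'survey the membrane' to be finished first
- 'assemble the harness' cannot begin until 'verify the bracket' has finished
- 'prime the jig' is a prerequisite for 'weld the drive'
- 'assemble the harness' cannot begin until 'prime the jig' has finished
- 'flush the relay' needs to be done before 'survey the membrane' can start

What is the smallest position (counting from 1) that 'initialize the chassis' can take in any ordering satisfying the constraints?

Working backwards through the constraints from 'initialize the chassis', its only required predecessor is 'flush the relay'.
With 1 mandatory predecessor, the earliest 'initialize the chassis' can sit is position 1+1 = 2, and placing just that one first achieves it.

2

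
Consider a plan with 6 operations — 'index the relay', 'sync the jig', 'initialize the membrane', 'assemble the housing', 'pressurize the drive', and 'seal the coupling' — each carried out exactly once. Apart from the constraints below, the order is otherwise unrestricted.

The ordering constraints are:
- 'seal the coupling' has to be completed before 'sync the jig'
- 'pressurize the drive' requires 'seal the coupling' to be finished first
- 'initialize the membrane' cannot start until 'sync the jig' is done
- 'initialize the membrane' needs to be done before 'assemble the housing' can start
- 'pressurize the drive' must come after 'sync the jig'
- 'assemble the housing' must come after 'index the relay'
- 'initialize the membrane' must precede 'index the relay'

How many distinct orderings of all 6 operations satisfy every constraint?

Only 'seal the coupling' has no prerequisites, so it must go first.
Enumerating by repeatedly choosing an available operation (one whose prerequisites are all placed) gives 4 distinct complete orderings.

4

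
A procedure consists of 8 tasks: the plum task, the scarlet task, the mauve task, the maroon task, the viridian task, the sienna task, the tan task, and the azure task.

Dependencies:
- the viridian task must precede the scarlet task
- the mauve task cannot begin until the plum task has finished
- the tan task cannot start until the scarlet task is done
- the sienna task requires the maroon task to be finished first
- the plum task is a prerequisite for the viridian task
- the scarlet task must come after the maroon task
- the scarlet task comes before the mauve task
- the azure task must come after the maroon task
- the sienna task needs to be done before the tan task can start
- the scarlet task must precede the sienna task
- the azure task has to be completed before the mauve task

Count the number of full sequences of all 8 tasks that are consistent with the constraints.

36

2 tasks have no prerequisites (the plum task, the maroon task), so any of them could come first.
Counting all ways to extend the partial order to a total order gives 36.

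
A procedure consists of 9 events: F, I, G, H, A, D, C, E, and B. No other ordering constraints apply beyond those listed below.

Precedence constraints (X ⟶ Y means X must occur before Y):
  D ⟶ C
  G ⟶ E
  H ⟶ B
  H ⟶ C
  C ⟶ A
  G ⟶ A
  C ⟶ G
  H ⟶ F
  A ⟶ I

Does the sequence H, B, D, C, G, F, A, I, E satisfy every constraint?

Yes

Checking each listed constraint against this order: for instance, H is in position 1 and F in position 6, so that constraint holds — and the remaining constraints check out the same way.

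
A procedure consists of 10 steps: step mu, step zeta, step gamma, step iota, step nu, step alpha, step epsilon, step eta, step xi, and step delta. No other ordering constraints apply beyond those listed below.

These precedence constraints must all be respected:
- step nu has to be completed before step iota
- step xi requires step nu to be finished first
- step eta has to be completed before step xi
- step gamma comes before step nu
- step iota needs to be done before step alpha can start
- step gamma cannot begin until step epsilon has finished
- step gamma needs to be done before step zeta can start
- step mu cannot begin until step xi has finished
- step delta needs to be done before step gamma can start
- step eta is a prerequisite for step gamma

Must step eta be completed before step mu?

Tracing the constraints gives a chain: step eta → step xi → step mu.
Hence step eta necessarily comes before step mu.

Yes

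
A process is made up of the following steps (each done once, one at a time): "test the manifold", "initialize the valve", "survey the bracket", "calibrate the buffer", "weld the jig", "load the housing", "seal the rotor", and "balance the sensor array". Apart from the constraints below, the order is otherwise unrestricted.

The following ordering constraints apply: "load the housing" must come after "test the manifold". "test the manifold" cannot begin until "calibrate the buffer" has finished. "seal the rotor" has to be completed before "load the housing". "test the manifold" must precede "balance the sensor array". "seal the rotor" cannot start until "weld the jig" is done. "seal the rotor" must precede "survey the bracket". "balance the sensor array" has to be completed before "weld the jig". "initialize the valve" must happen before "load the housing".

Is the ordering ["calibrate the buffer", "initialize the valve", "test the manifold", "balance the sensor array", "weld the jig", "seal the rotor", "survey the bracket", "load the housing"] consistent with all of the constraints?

Yes

Checking each listed constraint against this order: for instance, "initialize the valve" is in position 2 and "load the housing" in position 8, so that constraint holds — and the remaining constraints check out the same way.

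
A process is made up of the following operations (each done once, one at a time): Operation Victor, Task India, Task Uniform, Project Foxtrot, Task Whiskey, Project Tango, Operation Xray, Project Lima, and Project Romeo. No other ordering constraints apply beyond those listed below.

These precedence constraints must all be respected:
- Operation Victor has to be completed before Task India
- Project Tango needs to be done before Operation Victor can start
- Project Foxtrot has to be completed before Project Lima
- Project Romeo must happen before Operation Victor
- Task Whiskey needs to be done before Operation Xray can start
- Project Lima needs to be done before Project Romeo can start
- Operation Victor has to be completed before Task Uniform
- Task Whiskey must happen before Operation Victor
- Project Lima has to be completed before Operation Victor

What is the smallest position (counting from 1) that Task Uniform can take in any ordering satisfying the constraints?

The operations that are forced before Task Uniform, directly or transitively, are Operation Victor, Project Foxtrot, Task Whiskey, Project Tango, Project Lima, Project Romeo. That's 6 operations.
So at minimum 6 operations come before Task Uniform, putting Task Uniform no earlier than position 7. That position is achievable by scheduling exactly those predecessors first.

7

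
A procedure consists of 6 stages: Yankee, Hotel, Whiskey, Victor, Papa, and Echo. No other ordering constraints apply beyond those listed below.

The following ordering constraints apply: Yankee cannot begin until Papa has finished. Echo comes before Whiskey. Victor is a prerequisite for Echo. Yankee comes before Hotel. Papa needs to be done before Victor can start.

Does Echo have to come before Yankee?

No

Echo and Yankee are not related by any chain of constraints.
A valid ordering placing Yankee before Echo exists, so the answer is no.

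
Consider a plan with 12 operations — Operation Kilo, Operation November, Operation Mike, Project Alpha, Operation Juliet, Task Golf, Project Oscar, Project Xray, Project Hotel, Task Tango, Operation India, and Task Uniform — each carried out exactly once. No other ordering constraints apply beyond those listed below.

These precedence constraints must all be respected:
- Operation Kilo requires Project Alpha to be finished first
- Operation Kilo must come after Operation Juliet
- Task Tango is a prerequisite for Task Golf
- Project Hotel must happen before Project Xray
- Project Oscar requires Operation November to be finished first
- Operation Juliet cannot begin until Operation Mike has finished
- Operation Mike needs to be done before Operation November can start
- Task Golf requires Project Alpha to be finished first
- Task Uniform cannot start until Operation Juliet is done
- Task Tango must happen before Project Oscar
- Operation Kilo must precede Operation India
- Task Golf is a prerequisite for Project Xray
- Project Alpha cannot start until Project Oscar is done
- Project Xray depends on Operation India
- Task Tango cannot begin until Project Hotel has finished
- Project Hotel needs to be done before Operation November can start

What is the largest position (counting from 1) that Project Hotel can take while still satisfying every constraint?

4

Following every chain forward from Project Hotel, the operations that must come later are Operation Kilo, Operation November, Project Alpha, Task Golf, Project Oscar, Project Xray, Task Tango, Operation India — 8 of them.
With 8 mandatory successors out of 12 operations total, the latest slot for Project Hotel is 12−8 = 4, and it's reachable by doing all non-successors before Project Hotel.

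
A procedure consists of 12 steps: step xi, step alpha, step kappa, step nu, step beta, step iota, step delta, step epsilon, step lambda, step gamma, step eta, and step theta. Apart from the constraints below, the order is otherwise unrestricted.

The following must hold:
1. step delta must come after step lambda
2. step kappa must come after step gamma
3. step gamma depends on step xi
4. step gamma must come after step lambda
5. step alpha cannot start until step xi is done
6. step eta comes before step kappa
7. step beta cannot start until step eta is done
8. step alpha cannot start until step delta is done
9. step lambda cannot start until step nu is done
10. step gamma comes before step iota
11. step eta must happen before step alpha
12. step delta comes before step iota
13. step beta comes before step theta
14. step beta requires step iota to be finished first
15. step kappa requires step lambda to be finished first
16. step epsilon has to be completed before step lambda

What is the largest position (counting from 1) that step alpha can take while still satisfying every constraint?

12

Nothing depends on step alpha, so it can be the final step, position 12.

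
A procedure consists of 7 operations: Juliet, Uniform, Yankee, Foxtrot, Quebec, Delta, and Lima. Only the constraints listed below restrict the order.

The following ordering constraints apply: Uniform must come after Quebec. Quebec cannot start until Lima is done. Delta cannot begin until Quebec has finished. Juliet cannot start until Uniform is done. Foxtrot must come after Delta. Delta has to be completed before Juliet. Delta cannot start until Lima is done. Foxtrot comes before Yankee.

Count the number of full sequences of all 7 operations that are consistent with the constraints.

Only Lima has no prerequisites, so it must go first.
Systematically extending each partial ordering one operation at a time and counting, there are 9 complete orderings.

9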